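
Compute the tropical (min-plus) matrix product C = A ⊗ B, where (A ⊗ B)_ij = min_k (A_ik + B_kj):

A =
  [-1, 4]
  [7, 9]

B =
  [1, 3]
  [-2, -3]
A ⊗ B =
  [0, 1]
  [7, 6]

Apply the min-plus product entry-by-entry:
  C[0][0] = min over k of (A[0][0] + B[0][0] = -1 + 1 = 0, A[0][1] + B[1][0] = 4 + -2 = 2) = 0 (attained at k = 0)
  C[0][1] = min over k of (A[0][0] + B[0][1] = -1 + 3 = 2, A[0][1] + B[1][1] = 4 + -3 = 1) = 1 (attained at k = 1)
  C[1][0] = min over k of (A[1][0] + B[0][0] = 7 + 1 = 8, A[1][1] + B[1][0] = 9 + -2 = 7) = 7 (attained at k = 1)
  C[1][1] = min over k of (A[1][0] + B[0][1] = 7 + 3 = 10, A[1][1] + B[1][1] = 9 + -3 = 6) = 6 (attained at k = 1)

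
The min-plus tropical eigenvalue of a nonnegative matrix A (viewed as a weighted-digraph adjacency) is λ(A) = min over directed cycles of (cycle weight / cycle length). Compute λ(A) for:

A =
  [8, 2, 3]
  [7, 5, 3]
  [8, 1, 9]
λ(A) = 2

Enumerate directed cycles and compute their means (weight / length). Sample:
  cycle 0 → 0: weight = 8, length = 1, mean = 8/1 ≈ 8.000
  cycle 1 → 1: weight = 5, length = 1, mean = 5/1 ≈ 5.000
  cycle 2 → 2: weight = 9, length = 1, mean = 9/1 ≈ 9.000
  cycle 0 → 1 → 0: weight = 9, length = 2, mean = 9/2 ≈ 4.500
  cycle 0 → 2 → 0: weight = 11, length = 2, mean = 11/2 ≈ 5.500
  cycle 1 → 0 → 1: weight = 9, length = 2, mean = 9/2 ≈ 4.500
Minimum mean = 2.000, attained e.g. along the cycle 1 → 2 → 1 with weight 4 and length 2. So λ(A) = 4/2 = 2.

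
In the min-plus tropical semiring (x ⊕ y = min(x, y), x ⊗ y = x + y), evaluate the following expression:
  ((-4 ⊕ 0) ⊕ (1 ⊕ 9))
((-4 ⊕ 0) ⊕ (1 ⊕ 9)) = -4

Expand innermost to outermost. Recall ⊕ takes the minimum of its arguments and ⊗ takes their sum. Working out the expression ((-4 ⊕ 0) ⊕ (1 ⊕ 9)) gives -4.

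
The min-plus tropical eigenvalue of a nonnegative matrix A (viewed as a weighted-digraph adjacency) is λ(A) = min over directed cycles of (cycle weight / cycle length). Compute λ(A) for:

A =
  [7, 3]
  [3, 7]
λ(A) = 3

Enumerate directed cycles and compute their means (weight / length). Sample:
  cycle 0 → 0: weight = 7, length = 1, mean = 7/1 ≈ 7.000
  cycle 1 → 1: weight = 7, length = 1, mean = 7/1 ≈ 7.000
  cycle 0 → 1 → 0: weight = 6, length = 2, mean = 6/2 ≈ 3.000
  cycle 1 → 0 → 1: weight = 6, length = 2, mean = 6/2 ≈ 3.000
Minimum mean = 3.000, attained e.g. along the cycle 0 → 1 → 0 with weight 6 and length 2. So λ(A) = 6/2 = 3.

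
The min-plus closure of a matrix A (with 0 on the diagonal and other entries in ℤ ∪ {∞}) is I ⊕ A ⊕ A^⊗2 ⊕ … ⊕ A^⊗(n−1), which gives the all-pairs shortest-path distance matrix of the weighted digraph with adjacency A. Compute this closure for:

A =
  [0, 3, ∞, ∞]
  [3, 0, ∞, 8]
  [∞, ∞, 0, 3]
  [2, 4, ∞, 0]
Closure =
  [0, 3, ∞, 11]
  [3, 0, ∞, 8]
  [5, 7, 0, 3]
  [2, 4, ∞, 0]

This is the Floyd-Warshall all-pairs shortest-path computation. For each intermediate vertex k = 0, 1, …, 3, update dist[i][j] ← min(dist[i][j], dist[i][k] + dist[k][j]). The final matrix gives, for each (i, j), the minimum total weight of any directed path from i to j (possibly empty when i = j).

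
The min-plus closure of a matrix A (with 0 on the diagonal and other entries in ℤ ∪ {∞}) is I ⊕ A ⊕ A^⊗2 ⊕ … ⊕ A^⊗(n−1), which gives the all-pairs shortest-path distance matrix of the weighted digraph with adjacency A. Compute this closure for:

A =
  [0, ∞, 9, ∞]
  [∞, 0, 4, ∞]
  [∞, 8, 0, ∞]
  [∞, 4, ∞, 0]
Closure =
  [0, 17, 9, ∞]
  [∞, 0, 4, ∞]
  [∞, 8, 0, ∞]
  [∞, 4, 8, 0]

This is the Floyd-Warshall all-pairs shortest-path computation. For each intermediate vertex k = 0, 1, …, 3, update dist[i][j] ← min(dist[i][j], dist[i][k] + dist[k][j]). The final matrix gives, for each (i, j), the minimum total weight of any directed path from i to j (possibly empty when i = j).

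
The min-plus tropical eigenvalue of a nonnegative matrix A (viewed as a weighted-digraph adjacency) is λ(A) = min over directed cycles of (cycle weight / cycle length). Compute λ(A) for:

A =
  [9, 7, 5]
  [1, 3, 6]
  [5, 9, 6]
λ(A) = 3

Enumerate directed cycles and compute their means (weight / length). Sample:
  cycle 0 → 0: weight = 9, length = 1, mean = 9/1 ≈ 9.000
  cycle 1 → 1: weight = 3, length = 1, mean = 3/1 ≈ 3.000
  cycle 2 → 2: weight = 6, length = 1, mean = 6/1 ≈ 6.000
  cycle 0 → 1 → 0: weight = 8, length = 2, mean = 8/2 ≈ 4.000
  cycle 0 → 2 → 0: weight = 10, length = 2, mean = 10/2 ≈ 5.000
  cycle 1 → 0 → 1: weight = 8, length = 2, mean = 8/2 ≈ 4.000
Minimum mean = 3.000, attained e.g. along the cycle 1 → 1 with weight 3 and length 1. So λ(A) = 3/1 = 3.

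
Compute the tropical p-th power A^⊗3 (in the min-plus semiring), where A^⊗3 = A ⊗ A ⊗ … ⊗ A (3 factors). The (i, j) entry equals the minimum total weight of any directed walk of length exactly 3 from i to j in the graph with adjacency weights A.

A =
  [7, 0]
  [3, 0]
A^⊗3 =
  [3, 0]
  [3, 0]

Each entry (A^⊗3)_ij equals the minimum over all length-3 walks i = v_0 → v_1 → … → v_3 = j of Σ_t A[v_t][v_{t+1}]. For example, for (i, j) = (0, 1) we minimise over 4 possible intermediate vertex sequences; the minimum is 0, attained along the walk 0 → 1 → 1 → 1.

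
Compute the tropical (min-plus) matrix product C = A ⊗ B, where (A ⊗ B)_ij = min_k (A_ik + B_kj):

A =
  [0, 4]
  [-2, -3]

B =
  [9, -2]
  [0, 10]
A ⊗ B =
  [4, -2]
  [-3, -4]

Apply the min-plus product entry-by-entry:
  C[0][0] = min over k of (A[0][0] + B[0][0] = 0 + 9 = 9, A[0][1] + B[1][0] = 4 + 0 = 4) = 4 (attained at k = 1)
  C[0][1] = min over k of (A[0][0] + B[0][1] = 0 + -2 = -2, A[0][1] + B[1][1] = 4 + 10 = 14) = -2 (attained at k = 0)
  C[1][0] = min over k of (A[1][0] + B[0][0] = -2 + 9 = 7, A[1][1] + B[1][0] = -3 + 0 = -3) = -3 (attained at k = 1)
  C[1][1] = min over k of (A[1][0] + B[0][1] = -2 + -2 = -4, A[1][1] + B[1][1] = -3 + 10 = 7) = -4 (attained at k = 0)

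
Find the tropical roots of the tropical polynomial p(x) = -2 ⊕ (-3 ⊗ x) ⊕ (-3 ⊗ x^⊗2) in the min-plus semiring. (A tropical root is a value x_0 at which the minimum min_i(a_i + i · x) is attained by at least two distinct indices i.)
Roots: {0, 1}

Each tropical root is a break point of the lower envelope of the lines y = a_i + i · x (there are 3 lines, with slopes 0, 1, ..., 2). Only the lines that attain the minimum somewhere contribute to roots; other lines are dominated. Here the surviving (envelope) indices are i = 2, i = 1, i = 0.
Intersections between consecutive envelope lines give the roots: for adjacent envelope indices i < j the intersection is x = (a_i − a_j) / (j − i). Reading off the sorted break points: {0, 1}.
Verification: at each break x_0, at least two indices attain the minimum of min_i(a_i + i · x_0).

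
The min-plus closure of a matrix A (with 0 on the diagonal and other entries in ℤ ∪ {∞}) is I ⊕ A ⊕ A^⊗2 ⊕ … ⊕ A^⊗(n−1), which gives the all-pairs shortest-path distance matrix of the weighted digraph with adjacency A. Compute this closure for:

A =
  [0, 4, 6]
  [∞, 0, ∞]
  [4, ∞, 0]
Closure =
  [0, 4, 6]
  [∞, 0, ∞]
  [4, 8, 0]

This is the Floyd-Warshall all-pairs shortest-path computation. For each intermediate vertex k = 0, 1, …, 2, update dist[i][j] ← min(dist[i][j], dist[i][k] + dist[k][j]). The final matrix gives, for each (i, j), the minimum total weight of any directed path from i to j (possibly empty when i = j).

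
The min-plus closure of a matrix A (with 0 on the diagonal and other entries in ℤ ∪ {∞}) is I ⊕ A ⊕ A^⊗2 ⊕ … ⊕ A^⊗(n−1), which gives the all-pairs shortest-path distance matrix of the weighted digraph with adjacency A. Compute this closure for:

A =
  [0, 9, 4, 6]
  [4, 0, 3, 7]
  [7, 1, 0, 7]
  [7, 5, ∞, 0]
Closure =
  [0, 5, 4, 6]
  [4, 0, 3, 7]
  [5, 1, 0, 7]
  [7, 5, 8, 0]

This is the Floyd-Warshall all-pairs shortest-path computation. For each intermediate vertex k = 0, 1, …, 3, update dist[i][j] ← min(dist[i][j], dist[i][k] + dist[k][j]). The final matrix gives, for each (i, j), the minimum total weight of any directed path from i to j (possibly empty when i = j).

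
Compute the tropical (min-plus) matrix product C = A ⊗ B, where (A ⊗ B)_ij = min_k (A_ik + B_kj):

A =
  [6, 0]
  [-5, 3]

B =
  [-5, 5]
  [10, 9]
A ⊗ B =
  [1, 9]
  [-10, 0]

Apply the min-plus product entry-by-entry:
  C[0][0] = min over k of (A[0][0] + B[0][0] = 6 + -5 = 1, A[0][1] + B[1][0] = 0 + 10 = 10) = 1 (attained at k = 0)
  C[0][1] = min over k of (A[0][0] + B[0][1] = 6 + 5 = 11, A[0][1] + B[1][1] = 0 + 9 = 9) = 9 (attained at k = 1)
  C[1][0] = min over k of (A[1][0] + B[0][0] = -5 + -5 = -10, A[1][1] + B[1][0] = 3 + 10 = 13) = -10 (attained at k = 0)
  C[1][1] = min over k of (A[1][0] + B[0][1] = -5 + 5 = 0, A[1][1] + B[1][1] = 3 + 9 = 12) = 0 (attained at k = 0)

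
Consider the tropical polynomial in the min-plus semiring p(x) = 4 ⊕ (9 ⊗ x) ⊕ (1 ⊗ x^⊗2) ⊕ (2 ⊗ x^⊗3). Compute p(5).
p(5) = 4

A tropical monomial a ⊗ x^⊗i evaluates to a + i · x. Evaluating each term at x = 5:
  Term 0 contributes 4 + 0 · 5 = 4
  Term 1 contributes 9 + 1 · 5 = 14
  Term 2 contributes 1 + 2 · 5 = 11
  Term 3 contributes 2 + 3 · 5 = 17
p(5) = ⊕ of these = min[4, 14, 11, 17] = 4.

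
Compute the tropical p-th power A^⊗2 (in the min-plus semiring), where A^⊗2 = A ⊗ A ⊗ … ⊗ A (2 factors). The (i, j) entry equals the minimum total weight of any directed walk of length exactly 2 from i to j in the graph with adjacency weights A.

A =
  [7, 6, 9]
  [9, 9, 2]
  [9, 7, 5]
A^⊗2 =
  [14, 13, 8]
  [11, 9, 7]
  [14, 12, 9]

Each entry (A^⊗2)_ij equals the minimum over all length-2 walks i = v_0 → v_1 → … → v_2 = j of Σ_t A[v_t][v_{t+1}]. For example, for (i, j) = (0, 2) we minimise over 3 possible intermediate vertex sequences; the minimum is 8, attained along the walk 0 → 1 → 2.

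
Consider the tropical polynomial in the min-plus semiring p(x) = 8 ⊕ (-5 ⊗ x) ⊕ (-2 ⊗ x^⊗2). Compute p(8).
p(8) = 3

A tropical monomial a ⊗ x^⊗i evaluates to a + i · x. Evaluating each term at x = 8:
  Term 0 contributes 8 + 0 · 8 = 8
  Term 1 contributes -5 + 1 · 8 = 3
  Term 2 contributes -2 + 2 · 8 = 14
p(8) = ⊕ of these = min[8, 3, 14] = 3.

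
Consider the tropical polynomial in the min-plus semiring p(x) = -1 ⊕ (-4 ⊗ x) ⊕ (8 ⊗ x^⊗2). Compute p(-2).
p(-2) = -6

A tropical monomial a ⊗ x^⊗i evaluates to a + i · x. Evaluating each term at x = -2:
  Term 0 contributes -1 + 0 · -2 = -1
  Term 1 contributes -4 + 1 · -2 = -6
  Term 2 contributes 8 + 2 · -2 = 4
p(-2) = ⊕ of these = min[-1, -6, 4] = -6.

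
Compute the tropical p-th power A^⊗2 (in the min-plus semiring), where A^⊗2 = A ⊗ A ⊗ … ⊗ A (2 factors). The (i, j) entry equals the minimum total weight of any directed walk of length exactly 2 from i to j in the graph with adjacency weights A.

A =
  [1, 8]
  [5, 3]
A^⊗2 =
  [2, 9]
  [6, 6]

Each entry (A^⊗2)_ij equals the minimum over all length-2 walks i = v_0 → v_1 → … → v_2 = j of Σ_t A[v_t][v_{t+1}]. For example, for (i, j) = (0, 1) we minimise over 2 possible intermediate vertex sequences; the minimum is 9, attained along the walk 0 → 0 → 1.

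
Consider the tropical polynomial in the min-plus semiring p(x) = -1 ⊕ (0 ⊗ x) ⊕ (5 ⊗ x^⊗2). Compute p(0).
p(0) = -1

A tropical monomial a ⊗ x^⊗i evaluates to a + i · x. Evaluating each term at x = 0:
  Term 0 contributes -1 + 0 · 0 = -1
  Term 1 contributes 0 + 1 · 0 = 0
  Term 2 contributes 5 + 2 · 0 = 5
p(0) = ⊕ of these = min[-1, 0, 5] = -1.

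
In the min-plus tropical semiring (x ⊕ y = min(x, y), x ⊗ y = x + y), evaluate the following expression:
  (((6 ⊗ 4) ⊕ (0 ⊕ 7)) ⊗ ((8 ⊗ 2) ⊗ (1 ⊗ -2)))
(((6 ⊗ 4) ⊕ (0 ⊕ 7)) ⊗ ((8 ⊗ 2) ⊗ (1 ⊗ -2))) = 9

Expand innermost to outermost. Recall ⊕ takes the minimum of its arguments and ⊗ takes their sum. Working out the expression (((6 ⊗ 4) ⊕ (0 ⊕ 7)) ⊗ ((8 ⊗ 2) ⊗ (1 ⊗ -2))) gives 9.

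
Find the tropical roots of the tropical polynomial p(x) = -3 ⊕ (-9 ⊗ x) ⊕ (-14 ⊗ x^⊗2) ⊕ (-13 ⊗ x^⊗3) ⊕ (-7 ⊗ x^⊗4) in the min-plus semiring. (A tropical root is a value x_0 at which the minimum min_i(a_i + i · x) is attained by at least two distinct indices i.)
Roots: {-6, -1, 5, 6}

Each tropical root is a break point of the lower envelope of the lines y = a_i + i · x (there are 5 lines, with slopes 0, 1, ..., 4). Only the lines that attain the minimum somewhere contribute to roots; other lines are dominated. Here the surviving (envelope) indices are i = 4, i = 3, i = 2, i = 1, i = 0.
Intersections between consecutive envelope lines give the roots: for adjacent envelope indices i < j the intersection is x = (a_i − a_j) / (j − i). Reading off the sorted break points: {-6, -1, 5, 6}.
Verification: at each break x_0, at least two indices attain the minimum of min_i(a_i + i · x_0).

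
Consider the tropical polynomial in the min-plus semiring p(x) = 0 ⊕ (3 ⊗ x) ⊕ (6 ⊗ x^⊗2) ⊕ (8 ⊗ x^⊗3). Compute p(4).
p(4) = 0

A tropical monomial a ⊗ x^⊗i evaluates to a + i · x. Evaluating each term at x = 4:
  Term 0 contributes 0 + 0 · 4 = 0
  Term 1 contributes 3 + 1 · 4 = 7
  Term 2 contributes 6 + 2 · 4 = 14
  Term 3 contributes 8 + 3 · 4 = 20
p(4) = ⊕ of these = min[0, 7, 14, 20] = 0.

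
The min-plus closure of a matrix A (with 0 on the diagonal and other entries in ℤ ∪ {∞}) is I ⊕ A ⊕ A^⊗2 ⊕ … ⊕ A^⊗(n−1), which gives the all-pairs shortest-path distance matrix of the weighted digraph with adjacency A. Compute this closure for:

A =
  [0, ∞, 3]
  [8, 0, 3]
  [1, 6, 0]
Closure =
  [0, 9, 3]
  [4, 0, 3]
  [1, 6, 0]

This is the Floyd-Warshall all-pairs shortest-path computation. For each intermediate vertex k = 0, 1, …, 2, update dist[i][j] ← min(dist[i][j], dist[i][k] + dist[k][j]). The final matrix gives, for each (i, j), the minimum total weight of any directed path from i to j (possibly empty when i = j).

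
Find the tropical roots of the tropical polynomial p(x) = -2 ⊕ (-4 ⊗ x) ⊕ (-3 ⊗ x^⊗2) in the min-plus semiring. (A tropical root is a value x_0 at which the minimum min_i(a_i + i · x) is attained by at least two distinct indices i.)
Roots: {-1, 2}

Each tropical root is a break point of the lower envelope of the lines y = a_i + i · x (there are 3 lines, with slopes 0, 1, ..., 2). Only the lines that attain the minimum somewhere contribute to roots; other lines are dominated. Here the surviving (envelope) indices are i = 2, i = 1, i = 0.
Intersections between consecutive envelope lines give the roots: for adjacent envelope indices i < j the intersection is x = (a_i − a_j) / (j − i). Reading off the sorted break points: {-1, 2}.
Verification: at each break x_0, at least two indices attain the minimum of min_i(a_i + i · x_0).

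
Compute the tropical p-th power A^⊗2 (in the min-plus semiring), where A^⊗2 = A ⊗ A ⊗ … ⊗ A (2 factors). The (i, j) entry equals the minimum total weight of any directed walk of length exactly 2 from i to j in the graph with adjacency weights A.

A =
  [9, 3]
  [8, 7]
A^⊗2 =
  [11, 10]
  [15, 11]

Each entry (A^⊗2)_ij equals the minimum over all length-2 walks i = v_0 → v_1 → … → v_2 = j of Σ_t A[v_t][v_{t+1}]. For example, for (i, j) = (0, 1) we minimise over 2 possible intermediate vertex sequences; the minimum is 10, attained along the walk 0 → 1 → 1.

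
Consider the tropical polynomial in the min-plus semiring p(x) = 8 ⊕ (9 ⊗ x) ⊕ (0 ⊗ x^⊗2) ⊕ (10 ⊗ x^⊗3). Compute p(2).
p(2) = 4

A tropical monomial a ⊗ x^⊗i evaluates to a + i · x. Evaluating each term at x = 2:
  Term 0 contributes 8 + 0 · 2 = 8
  Term 1 contributes 9 + 1 · 2 = 11
  Term 2 contributes 0 + 2 · 2 = 4
  Term 3 contributes 10 + 3 · 2 = 16
p(2) = ⊕ of these = min[8, 11, 4, 16] = 4.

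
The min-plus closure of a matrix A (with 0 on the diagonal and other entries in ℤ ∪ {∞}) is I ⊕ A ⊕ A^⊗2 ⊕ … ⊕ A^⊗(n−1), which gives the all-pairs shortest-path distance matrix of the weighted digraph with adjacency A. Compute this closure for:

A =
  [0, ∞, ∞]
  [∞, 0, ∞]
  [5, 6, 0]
Closure =
  [0, ∞, ∞]
  [∞, 0, ∞]
  [5, 6, 0]

This is the Floyd-Warshall all-pairs shortest-path computation. For each intermediate vertex k = 0, 1, …, 2, update dist[i][j] ← min(dist[i][j], dist[i][k] + dist[k][j]). The final matrix gives, for each (i, j), the minimum total weight of any directed path from i to j (possibly empty when i = j).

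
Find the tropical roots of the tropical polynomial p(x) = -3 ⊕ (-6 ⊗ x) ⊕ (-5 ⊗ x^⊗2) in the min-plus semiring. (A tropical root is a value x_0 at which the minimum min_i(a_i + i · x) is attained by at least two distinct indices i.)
Roots: {-1, 3}

Each tropical root is a break point of the lower envelope of the lines y = a_i + i · x (there are 3 lines, with slopes 0, 1, ..., 2). Only the lines that attain the minimum somewhere contribute to roots; other lines are dominated. Here the surviving (envelope) indices are i = 2, i = 1, i = 0.
Intersections between consecutive envelope lines give the roots: for adjacent envelope indices i < j the intersection is x = (a_i − a_j) / (j − i). Reading off the sorted break points: {-1, 3}.
Verification: at each break x_0, at least two indices attain the minimum of min_i(a_i + i · x_0).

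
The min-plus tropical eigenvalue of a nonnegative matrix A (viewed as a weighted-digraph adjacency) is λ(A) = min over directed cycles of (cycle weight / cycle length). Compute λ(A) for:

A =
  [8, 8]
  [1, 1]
λ(A) = 1

Enumerate directed cycles and compute their means (weight / length). Sample:
  cycle 0 → 0: weight = 8, length = 1, mean = 8/1 ≈ 8.000
  cycle 1 → 1: weight = 1, length = 1, mean = 1/1 ≈ 1.000
  cycle 0 → 1 → 0: weight = 9, length = 2, mean = 9/2 ≈ 4.500
  cycle 1 → 0 → 1: weight = 9, length = 2, mean = 9/2 ≈ 4.500
Minimum mean = 1.000, attained e.g. along the cycle 1 → 1 with weight 1 and length 1. So λ(A) = 1/1 = 1.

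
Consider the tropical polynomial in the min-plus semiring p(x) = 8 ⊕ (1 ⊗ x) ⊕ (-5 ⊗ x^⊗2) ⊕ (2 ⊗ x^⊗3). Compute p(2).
p(2) = -1

A tropical monomial a ⊗ x^⊗i evaluates to a + i · x. Evaluating each term at x = 2:
  Term 0 contributes 8 + 0 · 2 = 8
  Term 1 contributes 1 + 1 · 2 = 3
  Term 2 contributes -5 + 2 · 2 = -1
  Term 3 contributes 2 + 3 · 2 = 8
p(2) = ⊕ of these = min[8, 3, -1, 8] = -1.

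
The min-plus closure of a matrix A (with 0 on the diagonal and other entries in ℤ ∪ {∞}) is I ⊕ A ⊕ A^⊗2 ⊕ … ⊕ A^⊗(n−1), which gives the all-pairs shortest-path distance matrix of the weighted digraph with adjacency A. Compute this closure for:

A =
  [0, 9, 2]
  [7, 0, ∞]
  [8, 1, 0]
Closure =
  [0, 3, 2]
  [7, 0, 9]
  [8, 1, 0]

This is the Floyd-Warshall all-pairs shortest-path computation. For each intermediate vertex k = 0, 1, …, 2, update dist[i][j] ← min(dist[i][j], dist[i][k] + dist[k][j]). The final matrix gives, for each (i, j), the minimum total weight of any directed path from i to j (possibly empty when i = j).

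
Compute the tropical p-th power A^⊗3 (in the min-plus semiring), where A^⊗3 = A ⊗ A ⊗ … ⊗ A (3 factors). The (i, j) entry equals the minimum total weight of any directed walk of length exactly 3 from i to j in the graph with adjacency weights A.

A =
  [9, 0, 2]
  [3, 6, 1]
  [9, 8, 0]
A^⊗3 =
  [9, 3, 1]
  [6, 9, 1]
  [9, 8, 0]

Each entry (A^⊗3)_ij equals the minimum over all length-3 walks i = v_0 → v_1 → … → v_3 = j of Σ_t A[v_t][v_{t+1}]. For example, for (i, j) = (0, 2) we minimise over 9 possible intermediate vertex sequences; the minimum is 1, attained along the walk 0 → 1 → 2 → 2.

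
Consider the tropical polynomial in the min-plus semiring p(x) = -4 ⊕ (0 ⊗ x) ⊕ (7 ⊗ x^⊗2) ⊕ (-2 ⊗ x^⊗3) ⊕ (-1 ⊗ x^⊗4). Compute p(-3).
p(-3) = -13

A tropical monomial a ⊗ x^⊗i evaluates to a + i · x. Evaluating each term at x = -3:
  Term 0 contributes -4 + 0 · -3 = -4
  Term 1 contributes 0 + 1 · -3 = -3
  Term 2 contributes 7 + 2 · -3 = 1
  Term 3 contributes -2 + 3 · -3 = -11
  Term 4 contributes -1 + 4 · -3 = -13
p(-3) = ⊕ of these = min[-4, -3, 1, -11, -13] = -13.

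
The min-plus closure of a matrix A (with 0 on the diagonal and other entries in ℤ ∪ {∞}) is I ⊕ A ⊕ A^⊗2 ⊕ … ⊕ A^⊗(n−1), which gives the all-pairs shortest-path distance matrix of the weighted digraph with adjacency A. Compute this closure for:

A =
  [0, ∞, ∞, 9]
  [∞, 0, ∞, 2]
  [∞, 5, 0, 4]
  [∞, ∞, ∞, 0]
Closure =
  [0, ∞, ∞, 9]
  [∞, 0, ∞, 2]
  [∞, 5, 0, 4]
  [∞, ∞, ∞, 0]

This is the Floyd-Warshall all-pairs shortest-path computation. For each intermediate vertex k = 0, 1, …, 3, update dist[i][j] ← min(dist[i][j], dist[i][k] + dist[k][j]). The final matrix gives, for each (i, j), the minimum total weight of any directed path from i to j (possibly empty when i = j).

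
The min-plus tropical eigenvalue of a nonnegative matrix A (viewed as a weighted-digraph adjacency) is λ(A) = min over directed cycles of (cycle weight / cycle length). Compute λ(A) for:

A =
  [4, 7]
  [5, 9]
λ(A) = 4

Enumerate directed cycles and compute their means (weight / length). Sample:
  cycle 0 → 0: weight = 4, length = 1, mean = 4/1 ≈ 4.000
  cycle 1 → 1: weight = 9, length = 1, mean = 9/1 ≈ 9.000
  cycle 0 → 1 → 0: weight = 12, length = 2, mean = 12/2 ≈ 6.000
  cycle 1 → 0 → 1: weight = 12, length = 2, mean = 12/2 ≈ 6.000
Minimum mean = 4.000, attained e.g. along the cycle 0 → 0 with weight 4 and length 1. So λ(A) = 4/1 = 4.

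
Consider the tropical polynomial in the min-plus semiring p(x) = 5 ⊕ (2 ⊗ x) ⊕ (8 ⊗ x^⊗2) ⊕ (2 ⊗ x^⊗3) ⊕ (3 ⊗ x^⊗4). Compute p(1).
p(1) = 3

A tropical monomial a ⊗ x^⊗i evaluates to a + i · x. Evaluating each term at x = 1:
  Term 0 contributes 5 + 0 · 1 = 5
  Term 1 contributes 2 + 1 · 1 = 3
  Term 2 contributes 8 + 2 · 1 = 10
  Term 3 contributes 2 + 3 · 1 = 5
  Term 4 contributes 3 + 4 · 1 = 7
p(1) = ⊕ of these = min[5, 3, 10, 5, 7] = 3.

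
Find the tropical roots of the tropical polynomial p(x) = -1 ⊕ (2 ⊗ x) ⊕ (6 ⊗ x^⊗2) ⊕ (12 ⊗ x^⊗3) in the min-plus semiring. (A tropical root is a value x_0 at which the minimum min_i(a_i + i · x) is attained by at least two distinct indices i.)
Roots: {-6, -4, -3}

Each tropical root is a break point of the lower envelope of the lines y = a_i + i · x (there are 4 lines, with slopes 0, 1, ..., 3). Only the lines that attain the minimum somewhere contribute to roots; other lines are dominated. Here the surviving (envelope) indices are i = 3, i = 2, i = 1, i = 0.
Intersections between consecutive envelope lines give the roots: for adjacent envelope indices i < j the intersection is x = (a_i − a_j) / (j − i). Reading off the sorted break points: {-6, -4, -3}.
Verification: at each break x_0, at least two indices attain the minimum of min_i(a_i + i · x_0).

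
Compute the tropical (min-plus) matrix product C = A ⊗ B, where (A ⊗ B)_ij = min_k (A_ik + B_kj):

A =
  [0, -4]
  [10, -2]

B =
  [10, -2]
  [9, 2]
A ⊗ B =
  [5, -2]
  [7, 0]

Apply the min-plus product entry-by-entry:
  C[0][0] = min over k of (A[0][0] + B[0][0] = 0 + 10 = 10, A[0][1] + B[1][0] = -4 + 9 = 5) = 5 (attained at k = 1)
  C[0][1] = min over k of (A[0][0] + B[0][1] = 0 + -2 = -2, A[0][1] + B[1][1] = -4 + 2 = -2) = -2 (attained at k = 0)
  C[1][0] = min over k of (A[1][0] + B[0][0] = 10 + 10 = 20, A[1][1] + B[1][0] = -2 + 9 = 7) = 7 (attained at k = 1)
  C[1][1] = min over k of (A[1][0] + B[0][1] = 10 + -2 = 8, A[1][1] + B[1][1] = -2 + 2 = 0) = 0 (attained at k = 1)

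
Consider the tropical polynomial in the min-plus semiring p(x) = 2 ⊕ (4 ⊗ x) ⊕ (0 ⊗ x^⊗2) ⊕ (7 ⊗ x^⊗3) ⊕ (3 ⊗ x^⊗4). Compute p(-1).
p(-1) = -2

A tropical monomial a ⊗ x^⊗i evaluates to a + i · x. Evaluating each term at x = -1:
  Term 0 contributes 2 + 0 · -1 = 2
  Term 1 contributes 4 + 1 · -1 = 3
  Term 2 contributes 0 + 2 · -1 = -2
  Term 3 contributes 7 + 3 · -1 = 4
  Term 4 contributes 3 + 4 · -1 = -1
p(-1) = ⊕ of these = min[2, 3, -2, 4, -1] = -2.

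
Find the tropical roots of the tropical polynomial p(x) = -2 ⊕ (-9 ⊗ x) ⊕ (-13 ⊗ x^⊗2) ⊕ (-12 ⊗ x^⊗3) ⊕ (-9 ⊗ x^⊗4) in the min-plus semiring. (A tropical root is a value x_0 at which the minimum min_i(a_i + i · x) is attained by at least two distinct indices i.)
Roots: {-3, -1, 4, 7}

Each tropical root is a break point of the lower envelope of the lines y = a_i + i · x (there are 5 lines, with slopes 0, 1, ..., 4). Only the lines that attain the minimum somewhere contribute to roots; other lines are dominated. Here the surviving (envelope) indices are i = 4, i = 3, i = 2, i = 1, i = 0.
Intersections between consecutive envelope lines give the roots: for adjacent envelope indices i < j the intersection is x = (a_i − a_j) / (j − i). Reading off the sorted break points: {-3, -1, 4, 7}.
Verification: at each break x_0, at least two indices attain the minimum of min_i(a_i + i · x_0).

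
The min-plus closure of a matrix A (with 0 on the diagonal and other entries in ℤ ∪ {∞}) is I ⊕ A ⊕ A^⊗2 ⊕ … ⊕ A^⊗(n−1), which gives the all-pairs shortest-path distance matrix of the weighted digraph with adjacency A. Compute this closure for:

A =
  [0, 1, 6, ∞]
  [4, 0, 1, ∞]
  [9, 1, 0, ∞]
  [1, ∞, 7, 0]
Closure =
  [0, 1, 2, ∞]
  [4, 0, 1, ∞]
  [5, 1, 0, ∞]
  [1, 2, 3, 0]

This is the Floyd-Warshall all-pairs shortest-path computation. For each intermediate vertex k = 0, 1, …, 3, update dist[i][j] ← min(dist[i][j], dist[i][k] + dist[k][j]). The final matrix gives, for each (i, j), the minimum total weight of any directed path from i to j (possibly empty when i = j).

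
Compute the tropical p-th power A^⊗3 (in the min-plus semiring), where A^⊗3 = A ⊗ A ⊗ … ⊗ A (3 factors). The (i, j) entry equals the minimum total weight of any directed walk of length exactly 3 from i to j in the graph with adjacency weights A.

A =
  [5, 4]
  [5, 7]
A^⊗3 =
  [14, 13]
  [14, 14]

Each entry (A^⊗3)_ij equals the minimum over all length-3 walks i = v_0 → v_1 → … → v_3 = j of Σ_t A[v_t][v_{t+1}]. For example, for (i, j) = (0, 1) we minimise over 4 possible intermediate vertex sequences; the minimum is 13, attained along the walk 0 → 1 → 0 → 1.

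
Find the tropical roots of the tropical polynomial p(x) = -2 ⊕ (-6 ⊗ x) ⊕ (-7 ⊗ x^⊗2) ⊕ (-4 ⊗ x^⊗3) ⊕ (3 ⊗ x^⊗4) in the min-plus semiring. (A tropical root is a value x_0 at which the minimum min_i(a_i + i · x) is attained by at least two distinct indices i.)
Roots: {-7, -3, 1, 4}

Each tropical root is a break point of the lower envelope of the lines y = a_i + i · x (there are 5 lines, with slopes 0, 1, ..., 4). Only the lines that attain the minimum somewhere contribute to roots; other lines are dominated. Here the surviving (envelope) indices are i = 4, i = 3, i = 2, i = 1, i = 0.
Intersections between consecutive envelope lines give the roots: for adjacent envelope indices i < j the intersection is x = (a_i − a_j) / (j − i). Reading off the sorted break points: {-7, -3, 1, 4}.
Verification: at each break x_0, at least two indices attain the minimum of min_i(a_i + i · x_0).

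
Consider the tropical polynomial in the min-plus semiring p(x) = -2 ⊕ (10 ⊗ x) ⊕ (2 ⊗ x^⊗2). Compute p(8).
p(8) = -2

A tropical monomial a ⊗ x^⊗i evaluates to a + i · x. Evaluating each term at x = 8:
  Term 0 contributes -2 + 0 · 8 = -2
  Term 1 contributes 10 + 1 · 8 = 18
  Term 2 contributes 2 + 2 · 8 = 18
p(8) = ⊕ of these = min[-2, 18, 18] = -2.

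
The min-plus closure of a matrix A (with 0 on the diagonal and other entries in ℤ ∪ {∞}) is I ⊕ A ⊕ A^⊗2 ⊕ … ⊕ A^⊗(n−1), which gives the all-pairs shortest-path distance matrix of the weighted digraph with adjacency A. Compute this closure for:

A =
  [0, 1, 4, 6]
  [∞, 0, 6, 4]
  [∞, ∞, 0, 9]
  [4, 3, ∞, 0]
Closure =
  [0, 1, 4, 5]
  [8, 0, 6, 4]
  [13, 12, 0, 9]
  [4, 3, 8, 0]

This is the Floyd-Warshall all-pairs shortest-path computation. For each intermediate vertex k = 0, 1, …, 3, update dist[i][j] ← min(dist[i][j], dist[i][k] + dist[k][j]). The final matrix gives, for each (i, j), the minimum total weight of any directed path from i to j (possibly empty when i = j).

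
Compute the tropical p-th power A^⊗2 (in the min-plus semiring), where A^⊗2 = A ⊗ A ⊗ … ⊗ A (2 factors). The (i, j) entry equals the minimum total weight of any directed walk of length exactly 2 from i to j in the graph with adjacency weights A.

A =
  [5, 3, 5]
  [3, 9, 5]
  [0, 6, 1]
A^⊗2 =
  [5, 8, 6]
  [5, 6, 6]
  [1, 3, 2]

Each entry (A^⊗2)_ij equals the minimum over all length-2 walks i = v_0 → v_1 → … → v_2 = j of Σ_t A[v_t][v_{t+1}]. For example, for (i, j) = (0, 2) we minimise over 3 possible intermediate vertex sequences; the minimum is 6, attained along the walk 0 → 2 → 2.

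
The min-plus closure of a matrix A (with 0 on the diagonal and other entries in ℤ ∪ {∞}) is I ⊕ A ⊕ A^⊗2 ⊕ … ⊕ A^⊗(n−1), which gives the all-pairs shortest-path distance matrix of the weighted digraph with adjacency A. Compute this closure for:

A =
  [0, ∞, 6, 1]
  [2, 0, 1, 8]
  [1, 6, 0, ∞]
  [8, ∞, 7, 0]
Closure =
  [0, 12, 6, 1]
  [2, 0, 1, 3]
  [1, 6, 0, 2]
  [8, 13, 7, 0]

This is the Floyd-Warshall all-pairs shortest-path computation. For each intermediate vertex k = 0, 1, …, 3, update dist[i][j] ← min(dist[i][j], dist[i][k] + dist[k][j]). The final matrix gives, for each (i, j), the minimum total weight of any directed path from i to j (possibly empty when i = j).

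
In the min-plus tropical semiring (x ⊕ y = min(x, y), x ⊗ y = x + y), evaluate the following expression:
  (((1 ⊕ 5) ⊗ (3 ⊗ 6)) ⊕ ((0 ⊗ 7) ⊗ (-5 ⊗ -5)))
(((1 ⊕ 5) ⊗ (3 ⊗ 6)) ⊕ ((0 ⊗ 7) ⊗ (-5 ⊗ -5))) = -3

Expand innermost to outermost. Recall ⊕ takes the minimum of its arguments and ⊗ takes their sum. Working out the expression (((1 ⊕ 5) ⊗ (3 ⊗ 6)) ⊕ ((0 ⊗ 7) ⊗ (-5 ⊗ -5))) gives -3.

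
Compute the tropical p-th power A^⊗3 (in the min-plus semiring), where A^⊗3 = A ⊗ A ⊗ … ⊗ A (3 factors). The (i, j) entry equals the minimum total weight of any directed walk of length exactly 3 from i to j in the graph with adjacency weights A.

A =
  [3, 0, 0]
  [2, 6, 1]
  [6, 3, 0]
A^⊗3 =
  [5, 2, 0]
  [4, 4, 1]
  [5, 3, 0]

Each entry (A^⊗3)_ij equals the minimum over all length-3 walks i = v_0 → v_1 → … → v_3 = j of Σ_t A[v_t][v_{t+1}]. For example, for (i, j) = (0, 2) we minimise over 9 possible intermediate vertex sequences; the minimum is 0, attained along the walk 0 → 2 → 2 → 2.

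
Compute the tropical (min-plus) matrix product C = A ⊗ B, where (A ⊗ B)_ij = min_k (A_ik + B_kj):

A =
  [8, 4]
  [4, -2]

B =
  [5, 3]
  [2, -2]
A ⊗ B =
  [6, 2]
  [0, -4]

Apply the min-plus product entry-by-entry:
  C[0][0] = min over k of (A[0][0] + B[0][0] = 8 + 5 = 13, A[0][1] + B[1][0] = 4 + 2 = 6) = 6 (attained at k = 1)
  C[0][1] = min over k of (A[0][0] + B[0][1] = 8 + 3 = 11, A[0][1] + B[1][1] = 4 + -2 = 2) = 2 (attained at k = 1)
  C[1][0] = min over k of (A[1][0] + B[0][0] = 4 + 5 = 9, A[1][1] + B[1][0] = -2 + 2 = 0) = 0 (attained at k = 1)
  C[1][1] = min over k of (A[1][0] + B[0][1] = 4 + 3 = 7, A[1][1] + B[1][1] = -2 + -2 = -4) = -4 (attained at k = 1)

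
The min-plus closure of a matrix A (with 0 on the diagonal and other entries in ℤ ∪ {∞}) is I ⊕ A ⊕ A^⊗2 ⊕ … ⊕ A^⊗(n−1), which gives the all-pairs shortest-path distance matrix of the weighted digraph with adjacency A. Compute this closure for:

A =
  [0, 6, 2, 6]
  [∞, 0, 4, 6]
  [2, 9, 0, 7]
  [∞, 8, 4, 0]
Closure =
  [0, 6, 2, 6]
  [6, 0, 4, 6]
  [2, 8, 0, 7]
  [6, 8, 4, 0]

This is the Floyd-Warshall all-pairs shortest-path computation. For each intermediate vertex k = 0, 1, …, 3, update dist[i][j] ← min(dist[i][j], dist[i][k] + dist[k][j]). The final matrix gives, for each (i, j), the minimum total weight of any directed path from i to j (possibly empty when i = j).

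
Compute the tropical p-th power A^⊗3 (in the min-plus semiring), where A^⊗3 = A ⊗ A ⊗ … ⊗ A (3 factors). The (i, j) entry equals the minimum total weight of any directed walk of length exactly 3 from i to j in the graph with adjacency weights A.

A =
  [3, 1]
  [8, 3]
A^⊗3 =
  [9, 7]
  [14, 9]

Each entry (A^⊗3)_ij equals the minimum over all length-3 walks i = v_0 → v_1 → … → v_3 = j of Σ_t A[v_t][v_{t+1}]. For example, for (i, j) = (0, 1) we minimise over 4 possible intermediate vertex sequences; the minimum is 7, attained along the walk 0 → 0 → 0 → 1.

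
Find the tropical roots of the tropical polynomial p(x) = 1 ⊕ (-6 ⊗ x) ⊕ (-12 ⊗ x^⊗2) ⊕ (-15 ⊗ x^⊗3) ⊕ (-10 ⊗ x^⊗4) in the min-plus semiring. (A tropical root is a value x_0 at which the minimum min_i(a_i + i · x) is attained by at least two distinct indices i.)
Roots: {-5, 3, 6, 7}

Each tropical root is a break point of the lower envelope of the lines y = a_i + i · x (there are 5 lines, with slopes 0, 1, ..., 4). Only the lines that attain the minimum somewhere contribute to roots; other lines are dominated. Here the surviving (envelope) indices are i = 4, i = 3, i = 2, i = 1, i = 0.
Intersections between consecutive envelope lines give the roots: for adjacent envelope indices i < j the intersection is x = (a_i − a_j) / (j − i). Reading off the sorted break points: {-5, 3, 6, 7}.
Verification: at each break x_0, at least two indices attain the minimum of min_i(a_i + i · x_0).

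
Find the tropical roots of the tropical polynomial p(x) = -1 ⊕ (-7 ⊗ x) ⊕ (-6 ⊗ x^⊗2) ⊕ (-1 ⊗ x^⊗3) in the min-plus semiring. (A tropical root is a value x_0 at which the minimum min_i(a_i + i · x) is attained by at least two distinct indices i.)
Roots: {-5, -1, 6}

Each tropical root is a break point of the lower envelope of the lines y = a_i + i · x (there are 4 lines, with slopes 0, 1, ..., 3). Only the lines that attain the minimum somewhere contribute to roots; other lines are dominated. Here the surviving (envelope) indices are i = 3, i = 2, i = 1, i = 0.
Intersections between consecutive envelope lines give the roots: for adjacent envelope indices i < j the intersection is x = (a_i − a_j) / (j − i). Reading off the sorted break points: {-5, -1, 6}.
Verification: at each break x_0, at least two indices attain the minimum of min_i(a_i + i · x_0).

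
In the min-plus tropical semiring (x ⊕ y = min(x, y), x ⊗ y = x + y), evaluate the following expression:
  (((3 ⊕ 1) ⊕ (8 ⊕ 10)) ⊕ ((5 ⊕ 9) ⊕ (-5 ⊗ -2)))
(((3 ⊕ 1) ⊕ (8 ⊕ 10)) ⊕ ((5 ⊕ 9) ⊕ (-5 ⊗ -2))) = -7

Expand innermost to outermost. Recall ⊕ takes the minimum of its arguments and ⊗ takes their sum. Working out the expression (((3 ⊕ 1) ⊕ (8 ⊕ 10)) ⊕ ((5 ⊕ 9) ⊕ (-5 ⊗ -2))) gives -7.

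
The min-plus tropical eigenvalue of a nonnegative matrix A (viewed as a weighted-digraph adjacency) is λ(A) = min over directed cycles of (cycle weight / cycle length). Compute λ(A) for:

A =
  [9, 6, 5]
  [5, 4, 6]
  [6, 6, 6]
λ(A) = 4

Enumerate directed cycles and compute their means (weight / length). Sample:
  cycle 0 → 0: weight = 9, length = 1, mean = 9/1 ≈ 9.000
  cycle 1 → 1: weight = 4, length = 1, mean = 4/1 ≈ 4.000
  cycle 2 → 2: weight = 6, length = 1, mean = 6/1 ≈ 6.000
  cycle 0 → 1 → 0: weight = 11, length = 2, mean = 11/2 ≈ 5.500
  cycle 0 → 2 → 0: weight = 11, length = 2, mean = 11/2 ≈ 5.500
  cycle 1 → 0 → 1: weight = 11, length = 2, mean = 11/2 ≈ 5.500
Minimum mean = 4.000, attained e.g. along the cycle 1 → 1 with weight 4 and length 1. So λ(A) = 4/1 = 4.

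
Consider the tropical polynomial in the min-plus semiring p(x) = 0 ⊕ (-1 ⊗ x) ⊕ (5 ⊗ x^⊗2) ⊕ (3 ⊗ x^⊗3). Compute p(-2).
p(-2) = -3

A tropical monomial a ⊗ x^⊗i evaluates to a + i · x. Evaluating each term at x = -2:
  Term 0 contributes 0 + 0 · -2 = 0
  Term 1 contributes -1 + 1 · -2 = -3
  Term 2 contributes 5 + 2 · -2 = 1
  Term 3 contributes 3 + 3 · -2 = -3
p(-2) = ⊕ of these = min[0, -3, 1, -3] = -3.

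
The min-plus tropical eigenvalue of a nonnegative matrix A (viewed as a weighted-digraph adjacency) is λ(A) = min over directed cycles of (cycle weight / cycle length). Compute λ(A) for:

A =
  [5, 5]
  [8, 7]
λ(A) = 5

Enumerate directed cycles and compute their means (weight / length). Sample:
  cycle 0 → 0: weight = 5, length = 1, mean = 5/1 ≈ 5.000
  cycle 1 → 1: weight = 7, length = 1, mean = 7/1 ≈ 7.000
  cycle 0 → 1 → 0: weight = 13, length = 2, mean = 13/2 ≈ 6.500
  cycle 1 → 0 → 1: weight = 13, length = 2, mean = 13/2 ≈ 6.500
Minimum mean = 5.000, attained e.g. along the cycle 0 → 0 with weight 5 and length 1. So λ(A) = 5/1 = 5.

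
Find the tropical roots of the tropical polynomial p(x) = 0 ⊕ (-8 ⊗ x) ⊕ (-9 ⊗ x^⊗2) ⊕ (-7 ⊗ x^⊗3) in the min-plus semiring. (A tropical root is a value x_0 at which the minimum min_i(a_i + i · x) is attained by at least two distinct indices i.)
Roots: {-2, 1, 8}

Each tropical root is a break point of the lower envelope of the lines y = a_i + i · x (there are 4 lines, with slopes 0, 1, ..., 3). Only the lines that attain the minimum somewhere contribute to roots; other lines are dominated. Here the surviving (envelope) indices are i = 3, i = 2, i = 1, i = 0.
Intersections between consecutive envelope lines give the roots: for adjacent envelope indices i < j the intersection is x = (a_i − a_j) / (j − i). Reading off the sorted break points: {-2, 1, 8}.
Verification: at each break x_0, at least two indices attain the minimum of min_i(a_i + i · x_0).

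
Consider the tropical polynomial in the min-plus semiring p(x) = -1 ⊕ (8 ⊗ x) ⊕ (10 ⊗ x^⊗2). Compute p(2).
p(2) = -1

A tropical monomial a ⊗ x^⊗i evaluates to a + i · x. Evaluating each term at x = 2:
  Term 0 contributes -1 + 0 · 2 = -1
  Term 1 contributes 8 + 1 · 2 = 10
  Term 2 contributes 10 + 2 · 2 = 14
p(2) = ⊕ of these = min[-1, 10, 14] = -1.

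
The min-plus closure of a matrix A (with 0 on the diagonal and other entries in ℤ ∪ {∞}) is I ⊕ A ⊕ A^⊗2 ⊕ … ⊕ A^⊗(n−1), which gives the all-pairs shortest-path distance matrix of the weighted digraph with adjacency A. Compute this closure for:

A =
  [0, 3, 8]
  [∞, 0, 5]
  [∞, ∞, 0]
Closure =
  [0, 3, 8]
  [∞, 0, 5]
  [∞, ∞, 0]

This is the Floyd-Warshall all-pairs shortest-path computation. For each intermediate vertex k = 0, 1, …, 2, update dist[i][j] ← min(dist[i][j], dist[i][k] + dist[k][j]). The final matrix gives, for each (i, j), the minimum total weight of any directed path from i to j (possibly empty when i = j).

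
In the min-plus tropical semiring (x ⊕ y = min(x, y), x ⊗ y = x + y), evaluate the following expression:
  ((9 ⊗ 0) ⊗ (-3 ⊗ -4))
((9 ⊗ 0) ⊗ (-3 ⊗ -4)) = 2

Expand innermost to outermost. Recall ⊕ takes the minimum of its arguments and ⊗ takes their sum. Working out the expression ((9 ⊗ 0) ⊗ (-3 ⊗ -4)) gives 2.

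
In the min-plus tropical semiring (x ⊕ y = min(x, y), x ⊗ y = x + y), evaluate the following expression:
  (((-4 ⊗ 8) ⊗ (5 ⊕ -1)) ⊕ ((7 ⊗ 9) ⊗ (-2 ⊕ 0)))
(((-4 ⊗ 8) ⊗ (5 ⊕ -1)) ⊕ ((7 ⊗ 9) ⊗ (-2 ⊕ 0))) = 3

Expand innermost to outermost. Recall ⊕ takes the minimum of its arguments and ⊗ takes their sum. Working out the expression (((-4 ⊗ 8) ⊗ (5 ⊕ -1)) ⊕ ((7 ⊗ 9) ⊗ (-2 ⊕ 0))) gives 3.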